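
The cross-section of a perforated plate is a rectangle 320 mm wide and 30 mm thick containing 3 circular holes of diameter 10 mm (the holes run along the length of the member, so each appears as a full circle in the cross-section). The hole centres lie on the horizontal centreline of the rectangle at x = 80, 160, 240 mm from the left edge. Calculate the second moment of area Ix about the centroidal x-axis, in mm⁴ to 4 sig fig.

Ix ≈ 7.185 × 10⁵ mm⁴

Decompose the section into non-overlapping parts with the origin at the bottom-left of its bounding rectangle.
Plate: 320 × 30, A = 9 600 mm², y = 15 mm, Ī = 720 000 mm⁴.
Hole 1 (subtracted): ⌀10, A = 78.5398 mm², y = 15 mm, Ī = 490.874 mm⁴.
Hole 2 (subtracted): ⌀10, A = 78.5398 mm², y = 15 mm, Ī = 490.874 mm⁴.
Hole 3 (subtracted): ⌀10, A = 78.5398 mm², y = 15 mm, Ī = 490.874 mm⁴.
By symmetry the centroid is at mid-height, ȳ = 15 mm.
All pieces are centred on the centroidal x-axis, so I = ΣĪ (holes subtracted) = 718 527 mm⁴.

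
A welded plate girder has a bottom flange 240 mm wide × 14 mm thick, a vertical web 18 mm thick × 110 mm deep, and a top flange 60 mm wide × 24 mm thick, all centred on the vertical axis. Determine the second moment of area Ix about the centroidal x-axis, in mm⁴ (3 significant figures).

Ix ≈ 1.97 × 10⁷ mm⁴

Split into non-overlapping primitives; take the origin at the lower-left of the bounding box.
Bottom plate: 240 × 14, A = 3 360 mm², y = 7 mm, Ī = 54 880 mm⁴.
Web plate: 18 × 110, A = 1 980 mm², y = 69 mm, Ī = 1 996 500 mm⁴.
Top plate: 60 × 24, A = 1 440 mm², y = 136 mm, Ī = 69 120 mm⁴.
Centroid: ȳ = ΣA·y / ΣA = 52.504 mm.
Transfer each piece to the centroidal x-axis using Ī + A·d² with d = y − 52.504:
  bottom plate: d = -45.504 mm → contributes +7 012 273 mm⁴
  web plate: d = 16.496 mm → contributes +2 535 266 mm⁴
  top plate: d = 83.496 mm → contributes +10 108 096 mm⁴
Total I = 19 655 635 mm⁴.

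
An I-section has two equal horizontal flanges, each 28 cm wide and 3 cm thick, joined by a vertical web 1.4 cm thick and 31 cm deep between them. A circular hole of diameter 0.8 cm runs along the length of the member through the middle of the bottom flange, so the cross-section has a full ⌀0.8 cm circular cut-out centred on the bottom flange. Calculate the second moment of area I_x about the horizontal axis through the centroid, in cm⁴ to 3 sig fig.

Decompose the section into non-overlapping parts with the origin at the bottom-left of its bounding rectangle.
Bottom flange: 28 × 3, A = 84 cm², y = 1.5 cm, Ī = 63 cm⁴.
Web: 1.4 × 31, A = 43.4 cm², y = 18.5 cm, Ī = 3475.6 cm⁴.
Top flange: 28 × 3, A = 84 cm², y = 35.5 cm, Ī = 63 cm⁴.
Hole (subtracted): ⌀0.8, A = 0.50265 cm², y = 1.5 cm, Ī = 0.020106 cm⁴.
Centroid: ȳ = ΣA·y / ΣA = 18.541 cm.
Transfer each piece to the horizontal axis through the centroid using Ī + A·d² with d = y − 18.541:
  bottom flange: d = -17.041 cm → contributes +24 455 cm⁴
  web: d = -0.040518 cm → contributes +3475.7 cm⁴
  top flange: d = 16.959 cm → contributes +24 223 cm⁴
  hole: d = -17.041 cm → contributes −145.98 cm⁴
Total I = 52 008 cm⁴.

I_x ≈ 5.20 × 10⁴ cm⁴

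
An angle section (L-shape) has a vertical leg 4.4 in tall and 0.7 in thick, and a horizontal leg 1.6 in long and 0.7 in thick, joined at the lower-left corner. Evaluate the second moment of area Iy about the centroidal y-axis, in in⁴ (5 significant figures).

Split into non-overlapping primitives; take the origin at the lower-left of the bounding box.
Vertical leg: 0.7 × 4.4, A = 3.08 in², x = 0.35 in, Ī = 0.1257667 in⁴.
Horizontal leg (remainder): 0.9 × 0.7, A = 0.63 in², x = 1.15 in, Ī = 0.042525 in⁴.
Centroid: x̄ = ΣA·x / ΣA = 0.4858491 in.
Transfer each piece to the centroidal y-axis using Ī + A·d² with d = x − 0.4858491:
  vertical leg: d = -0.1358491 in → contributes +0.182608 in⁴
  horizontal leg (remainder): d = 0.6641509 in → contributes +0.3204158 in⁴
Total I = 0.5030237 in⁴.

Iy ≈ 0.50302 in⁴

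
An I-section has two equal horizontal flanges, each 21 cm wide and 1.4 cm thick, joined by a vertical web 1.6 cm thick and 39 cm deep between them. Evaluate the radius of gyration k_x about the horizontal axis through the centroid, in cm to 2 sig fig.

k_x ≈ 16 cm

Treat the section as a set of non-overlapping primitives; coordinates are from the bounding-box lower-left.
Bottom flange: 21 × 1.4, A = 29.4 cm², y = 0.7 cm, Ī = 4.802 cm⁴.
Web: 1.6 × 39, A = 62.4 cm², y = 20.9 cm, Ī = 7 909 cm⁴.
Top flange: 21 × 1.4, A = 29.4 cm², y = 41.1 cm, Ī = 4.802 cm⁴.
By symmetry the centroid is at mid-height, ȳ = 20.9 cm.
Transfer each piece to the horizontal axis through the centroid using Ī + A·d² with d = y − 20.9:
  bottom flange: d = -20.2 cm → contributes +12 001 cm⁴
  web: d = 0 cm → contributes +7 909 cm⁴
  top flange: d = 20.2 cm → contributes +12 001 cm⁴
Total I = 31 912 cm⁴.
Radius of gyration: k = √(I/A) = √(31 912 / 121.2) = 16.23 cm.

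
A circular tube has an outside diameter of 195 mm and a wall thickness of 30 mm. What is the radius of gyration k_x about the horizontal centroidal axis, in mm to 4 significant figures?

Decompose the section into non-overlapping parts with the origin at the bottom-left of its bounding rectangle.
Outer circle: ⌀195, A = 29864.8 mm², y = 97.5 mm, Ī = 70 975 481 mm⁴.
Bore (subtracted): ⌀135, A = 14313.9 mm², y = 97.5 mm, Ī = 16 304 406 mm⁴.
By symmetry the centroid is at mid-height, ȳ = 97.5 mm.
All pieces are centred on the horizontal centroidal axis, so I = ΣĪ (holes subtracted) = 54 671 075 mm⁴.
Radius of gyration: k = √(I/A) = √(54 671 075 / 15550.9) = 59.2927 mm.

k_x ≈ 59.29 mm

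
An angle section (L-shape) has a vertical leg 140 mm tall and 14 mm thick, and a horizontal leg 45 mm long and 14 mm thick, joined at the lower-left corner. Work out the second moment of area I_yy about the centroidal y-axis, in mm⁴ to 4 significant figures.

Break the section into simple shapes (no overlaps), measuring from the bottom-left corner of the bounding box.
Vertical leg: 14 × 140, A = 1 960 mm², x = 7 mm, Ī = 32013.3 mm⁴.
Horizontal leg (remainder): 31 × 14, A = 434 mm², x = 29.5 mm, Ī = 34756.2 mm⁴.
Centroid: x̄ = ΣA·x / ΣA = 11.0789 mm.
Transfer each piece to the centroidal y-axis using Ī + A·d² with d = x − 11.0789:
  vertical leg: d = -4.07895 mm → contributes +64623.4 mm⁴
  horizontal leg (remainder): d = 18.4211 mm → contributes +182 028 mm⁴
Total I = 246 651 mm⁴.

I_yy ≈ 2.467 × 10⁵ mm⁴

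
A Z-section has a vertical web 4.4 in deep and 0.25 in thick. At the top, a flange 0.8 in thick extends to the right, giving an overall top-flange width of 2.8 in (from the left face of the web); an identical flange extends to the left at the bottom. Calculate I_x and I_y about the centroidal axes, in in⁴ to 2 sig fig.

I_x ≈ 15 in⁴, I_y ≈ 10 in⁴

Split into non-overlapping primitives; take the origin at the lower-left of the bounding box.
Web: 0.25 × 4.4, A = 1.1 in², y = 2.2 in, Ī = 1.775 in⁴.
Top flange (beyond web): 2.55 × 0.8, A = 2.04 in², y = 4 in, Ī = 0.1088 in⁴.
Bottom flange (beyond web): 2.55 × 0.8, A = 2.04 in², y = 0.4 in, Ī = 0.1088 in⁴.
Centroid: ȳ = ΣA·y / ΣA = 2.2 in.
Transfer each piece to the centroidal x-axis using Ī + A·d² with d = y − 2.2:
  web: d = 0 in → contributes +1.775 in⁴
  top flange (beyond web): d = 1.8 in → contributes +6.718 in⁴
  bottom flange (beyond web): d = -1.8 in → contributes +6.718 in⁴
Total I = 15.21 in⁴.
For the y-axis: x̄ = 2.675 in.
Repeating about the centroidal y-axis gives I_y = 10.21 in⁴.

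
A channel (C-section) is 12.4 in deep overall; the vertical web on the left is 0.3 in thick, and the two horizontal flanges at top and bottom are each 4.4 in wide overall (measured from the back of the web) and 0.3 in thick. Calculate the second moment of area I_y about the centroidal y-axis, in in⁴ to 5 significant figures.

Decompose the section into non-overlapping parts with the origin at the bottom-left of its bounding rectangle.
Web: 0.3 × 12.4, A = 3.72 in², x = 0.15 in, Ī = 0.0279 in⁴.
Top flange (beyond web): 4.1 × 0.3, A = 1.23 in², x = 2.35 in, Ī = 1.723025 in⁴.
Bottom flange (beyond web): 4.1 × 0.3, A = 1.23 in², x = 2.35 in, Ī = 1.723025 in⁴.
Centroid: x̄ = ΣA·x / ΣA = 1.025728 in.
Transfer each piece to the centroidal y-axis using Ī + A·d² with d = x − 1.025728:
  web: d = -0.8757282 in → contributes +2.880767 in⁴
  top flange (beyond web): d = 1.324272 in → contributes +3.880071 in⁴
  bottom flange (beyond web): d = 1.324272 in → contributes +3.880071 in⁴
Total I = 10.64091 in⁴.

I_y ≈ 10.641 in⁴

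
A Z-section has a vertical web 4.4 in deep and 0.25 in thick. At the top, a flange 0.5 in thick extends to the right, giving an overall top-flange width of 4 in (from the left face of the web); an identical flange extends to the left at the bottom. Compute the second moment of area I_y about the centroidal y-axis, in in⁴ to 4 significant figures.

I_y ≈ 19.40 in⁴

Decompose the section into non-overlapping parts with the origin at the bottom-left of its bounding rectangle.
Web: 0.25 × 4.4, A = 1.1 in², x = 3.875 in, Ī = 0.00572917 in⁴.
Top flange (beyond web): 3.75 × 0.5, A = 1.875 in², x = 5.875 in, Ī = 2.19727 in⁴.
Bottom flange (beyond web): 3.75 × 0.5, A = 1.875 in², x = 1.875 in, Ī = 2.19727 in⁴.
Centroid: x̄ = ΣA·x / ΣA = 3.875 in.
Transfer each piece to the centroidal y-axis using Ī + A·d² with d = x − 3.875:
  web: d = 0 in → contributes +0.00572917 in⁴
  top flange (beyond web): d = 2 in → contributes +9.69727 in⁴
  bottom flange (beyond web): d = -2 in → contributes +9.69727 in⁴
Total I = 19.4003 in⁴.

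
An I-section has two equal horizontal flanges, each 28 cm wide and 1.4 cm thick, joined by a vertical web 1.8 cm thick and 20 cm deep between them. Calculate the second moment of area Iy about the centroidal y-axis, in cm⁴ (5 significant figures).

Iy ≈ 5131.9 cm⁴

Decompose the section into non-overlapping parts with the origin at the bottom-left of its bounding rectangle.
Bottom flange: 28 × 1.4, A = 39.2 cm², x = 14 cm, Ī = 2561.067 cm⁴.
Web: 1.8 × 20, A = 36 cm², x = 14 cm, Ī = 9.72 cm⁴.
Top flange: 28 × 1.4, A = 39.2 cm², x = 14 cm, Ī = 2561.067 cm⁴.
By symmetry the centroid is at mid-width, x̄ = 14 cm.
All pieces are centred on the centroidal y-axis, so I = ΣĪ = 5131.853 cm⁴.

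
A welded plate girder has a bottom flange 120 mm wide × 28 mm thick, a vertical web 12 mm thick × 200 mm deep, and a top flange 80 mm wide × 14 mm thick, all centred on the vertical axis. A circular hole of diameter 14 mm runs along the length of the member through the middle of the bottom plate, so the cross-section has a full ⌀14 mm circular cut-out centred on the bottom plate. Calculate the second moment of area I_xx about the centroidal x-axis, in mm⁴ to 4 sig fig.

I_xx ≈ 5.375 × 10⁷ mm⁴

Treat the section as a set of non-overlapping primitives; coordinates are from the bounding-box lower-left.
Bottom plate: 120 × 28, A = 3 360 mm², y = 14 mm, Ī = 219 520 mm⁴.
Web plate: 12 × 200, A = 2 400 mm², y = 128 mm, Ī = 8 000 000 mm⁴.
Top plate: 80 × 14, A = 1 120 mm², y = 235 mm, Ī = 18293.3 mm⁴.
Hole (subtracted): ⌀14, A = 153.938 mm², y = 14 mm, Ī = 1885.74 mm⁴.
Centroid: ȳ = ΣA·y / ΣA = 91.4777 mm.
Transfer each piece to the centroidal x-axis using Ī + A·d² with d = y − 91.4777:
  bottom plate: d = -77.4777 mm → contributes +20 388 922 mm⁴
  web plate: d = 36.5223 mm → contributes +11 201 303 mm⁴
  top plate: d = 143.522 mm → contributes +23 088 773 mm⁴
  hole: d = -77.4777 mm → contributes −925 945 mm⁴
Total I = 53 753 054 mm⁴.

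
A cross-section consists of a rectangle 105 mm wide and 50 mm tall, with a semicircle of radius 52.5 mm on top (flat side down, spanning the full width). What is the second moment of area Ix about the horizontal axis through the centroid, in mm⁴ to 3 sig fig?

Break the section into simple shapes (no overlaps), measuring from the bottom-left corner of the bounding box.
Rectangular body: 105 × 50, A = 5 250 mm², y = 25 mm, Ī = 1 093 750 mm⁴.
Semicircular cap: semicircle r = 52.5, A = 4329.5 mm², y = 72.282 mm, Ī = 833 814 mm⁴.
Centroid: ȳ = ΣA·y / ΣA = 46.369 mm.
Transfer each piece to the horizontal axis through the centroid using Ī + A·d² with d = y − 46.369:
  rectangular body: d = -21.369 mm → contributes +3 491 125 mm⁴
  semicircular cap: d = 25.912 mm → contributes +3 740 893 mm⁴
Total I = 7 232 018 mm⁴.

Ix ≈ 7.23 × 10⁶ mm⁴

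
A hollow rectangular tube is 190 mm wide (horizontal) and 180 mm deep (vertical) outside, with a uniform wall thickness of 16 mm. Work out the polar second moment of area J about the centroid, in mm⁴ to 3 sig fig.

J ≈ 1.04 × 10⁸ mm⁴

Decompose the section into non-overlapping parts with the origin at the bottom-left of its bounding rectangle.
Outer rectangle: 190 × 180, A = 34 200 mm², y = 90 mm, Ī = 92 340 000 mm⁴.
Inner void (subtracted): 158 × 148, A = 23 384 mm², y = 90 mm, Ī = 42 683 595 mm⁴.
By symmetry the centroid is at mid-height, ȳ = 90 mm.
All pieces are centred on the centroidal x-axis, so I = ΣĪ (holes subtracted) = 49 656 405 mm⁴.
Repeating about the centroidal y-axis gives I_y = 54 238 485 mm⁴.
Polar second moment: J = I_x + I_y = 103 894 891 mm⁴.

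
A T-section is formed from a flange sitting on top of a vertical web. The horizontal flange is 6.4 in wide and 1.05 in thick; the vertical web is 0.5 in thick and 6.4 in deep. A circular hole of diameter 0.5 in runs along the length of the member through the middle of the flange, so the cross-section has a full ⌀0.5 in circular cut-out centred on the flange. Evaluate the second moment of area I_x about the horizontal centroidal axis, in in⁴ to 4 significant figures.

I_x ≈ 41.33 in⁴

Decompose the section into non-overlapping parts with the origin at the bottom-left of its bounding rectangle.
Flange: 6.4 × 1.05, A = 6.72 in², y = 6.925 in, Ī = 0.6174 in⁴.
Web: 0.5 × 6.4, A = 3.2 in², y = 3.2 in, Ī = 10.9227 in⁴.
Hole (subtracted): ⌀0.5, A = 0.19635 in², y = 6.925 in, Ī = 0.00306796 in⁴.
Centroid: ȳ = ΣA·y / ΣA = 5.69912 in.
Transfer each piece to the horizontal centroidal axis using Ī + A·d² with d = y − 5.69912:
  flange: d = 1.22588 in → contributes +10.716 in⁴
  web: d = -2.49912 in → contributes +30.9086 in⁴
  hole: d = 1.22588 in → contributes −0.298137 in⁴
Total I = 41.3265 in⁴.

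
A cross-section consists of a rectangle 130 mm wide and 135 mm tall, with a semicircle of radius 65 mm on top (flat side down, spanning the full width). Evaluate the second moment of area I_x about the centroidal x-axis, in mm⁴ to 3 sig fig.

Decompose the section into non-overlapping parts with the origin at the bottom-left of its bounding rectangle.
Rectangular body: 130 × 135, A = 17 550 mm², y = 67.5 mm, Ī = 26 654 063 mm⁴.
Semicircular cap: semicircle r = 65, A = 6636.6 mm², y = 162.59 mm, Ī = 1 959 230 mm⁴.
Centroid: ȳ = ΣA·y / ΣA = 93.591 mm.
Transfer each piece to the centroidal x-axis using Ī + A·d² with d = y − 93.591:
  rectangular body: d = -26.091 mm → contributes +38 601 125 mm⁴
  semicircular cap: d = 68.996 mm → contributes +33 552 287 mm⁴
Total I = 72 153 412 mm⁴.

I_x ≈ 7.22 × 10⁷ mm⁴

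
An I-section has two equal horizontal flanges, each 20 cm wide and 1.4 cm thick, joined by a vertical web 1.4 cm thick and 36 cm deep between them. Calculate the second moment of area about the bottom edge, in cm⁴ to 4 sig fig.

I_base ≈ 6.508 × 10⁴ cm⁴

Break the section into simple shapes (no overlaps), measuring from the bottom-left corner of the bounding box.
Bottom flange: 20 × 1.4, A = 28 cm², y = 0.7 cm, Ī = 4.57333 cm⁴.
Web: 1.4 × 36, A = 50.4 cm², y = 19.4 cm, Ī = 5443.2 cm⁴.
Top flange: 20 × 1.4, A = 28 cm², y = 38.1 cm, Ī = 4.57333 cm⁴.
Transfer each piece to a horizontal axis along the bottom face using Ī + A·d² with d = y − 0:
  bottom flange: d = 0.7 cm → contributes +18.2933 cm⁴
  web: d = 19.4 cm → contributes +24411.7 cm⁴
  top flange: d = 38.1 cm → contributes +40649.7 cm⁴
Total I = 65079.7 cm⁴.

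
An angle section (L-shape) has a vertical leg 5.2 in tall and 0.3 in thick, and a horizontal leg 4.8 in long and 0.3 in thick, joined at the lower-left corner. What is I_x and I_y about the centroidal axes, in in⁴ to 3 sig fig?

I_x ≈ 7.87 in⁴, I_y ≈ 6.46 in⁴

Break the section into simple shapes (no overlaps), measuring from the bottom-left corner of the bounding box.
Vertical leg: 0.3 × 5.2, A = 1.56 in², y = 2.6 in, Ī = 3.5152 in⁴.
Horizontal leg (remainder): 4.5 × 0.3, A = 1.35 in², y = 0.15 in, Ī = 0.010125 in⁴.
Centroid: ȳ = ΣA·y / ΣA = 1.4634 in.
Transfer each piece to the centroidal x-axis using Ī + A·d² with d = y − 1.4634:
  vertical leg: d = 1.1366 in → contributes +5.5305 in⁴
  horizontal leg (remainder): d = -1.3134 in → contributes +2.3389 in⁴
Total I = 7.8694 in⁴.
For the y-axis: x̄ = 1.2634 in.
Repeating about the centroidal y-axis gives I_y = 6.4584 in⁴.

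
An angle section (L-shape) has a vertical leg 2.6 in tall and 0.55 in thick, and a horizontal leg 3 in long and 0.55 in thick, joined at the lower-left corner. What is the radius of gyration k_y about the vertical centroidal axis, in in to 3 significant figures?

k_y ≈ 0.904 in

Break the section into simple shapes (no overlaps), measuring from the bottom-left corner of the bounding box.
Vertical leg: 0.55 × 2.6, A = 1.43 in², x = 0.275 in, Ī = 0.036048 in⁴.
Horizontal leg (remainder): 2.45 × 0.55, A = 1.3475 in², x = 1.775 in, Ī = 0.67403 in⁴.
Centroid: x̄ = ΣA·x / ΣA = 1.0027 in.
Transfer each piece to the vertical centroidal axis using Ī + A·d² with d = x − 1.0027:
  vertical leg: d = -0.72772 in → contributes +0.79335 in⁴
  horizontal leg (remainder): d = 0.77228 in → contributes +1.4777 in⁴
Total I = 2.271 in⁴.
Radius of gyration: k = √(I/A) = √(2.271 / 2.7775) = 0.90424 in.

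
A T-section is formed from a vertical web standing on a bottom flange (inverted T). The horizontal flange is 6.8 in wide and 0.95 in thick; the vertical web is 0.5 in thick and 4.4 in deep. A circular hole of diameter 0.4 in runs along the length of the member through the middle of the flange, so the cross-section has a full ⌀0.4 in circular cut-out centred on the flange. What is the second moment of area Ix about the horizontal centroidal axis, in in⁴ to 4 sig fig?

Break the section into simple shapes (no overlaps), measuring from the bottom-left corner of the bounding box.
Flange: 6.8 × 0.95, A = 6.46 in², y = 0.475 in, Ī = 0.485846 in⁴.
Web: 0.5 × 4.4, A = 2.2 in², y = 3.15 in, Ī = 3.54933 in⁴.
Hole (subtracted): ⌀0.4, A = 0.125664 in², y = 0.475 in, Ī = 0.00125664 in⁴.
Centroid: ȳ = ΣA·y / ΣA = 1.16457 in.
Transfer each piece to the horizontal centroidal axis using Ī + A·d² with d = y − 1.16457:
  flange: d = -0.689567 in → contributes +3.5576 in⁴
  web: d = 1.98543 in → contributes +12.2216 in⁴
  hole: d = -0.689567 in → contributes −0.0610101 in⁴
Total I = 15.7182 in⁴.

Ix ≈ 15.72 in⁴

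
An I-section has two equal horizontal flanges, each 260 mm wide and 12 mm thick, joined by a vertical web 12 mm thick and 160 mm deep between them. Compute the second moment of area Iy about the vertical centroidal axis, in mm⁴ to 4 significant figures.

Iy ≈ 3.518 × 10⁷ mm⁴

Break the section into simple shapes (no overlaps), measuring from the bottom-left corner of the bounding box.
Bottom flange: 260 × 12, A = 3 120 mm², x = 130 mm, Ī = 17 576 000 mm⁴.
Web: 12 × 160, A = 1 920 mm², x = 130 mm, Ī = 23 040 mm⁴.
Top flange: 260 × 12, A = 3 120 mm², x = 130 mm, Ī = 17 576 000 mm⁴.
By symmetry the centroid is at mid-width, x̄ = 130 mm.
All pieces are centred on the vertical centroidal axis, so I = ΣĪ = 35 175 040 mm⁴.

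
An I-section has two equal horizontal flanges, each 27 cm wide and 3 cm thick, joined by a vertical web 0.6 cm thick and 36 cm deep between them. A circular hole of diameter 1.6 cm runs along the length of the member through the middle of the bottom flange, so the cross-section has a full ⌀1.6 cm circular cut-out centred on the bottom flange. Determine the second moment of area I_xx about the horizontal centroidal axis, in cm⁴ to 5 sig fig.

Treat the section as a set of non-overlapping primitives; coordinates are from the bounding-box lower-left.
Bottom flange: 27 × 3, A = 81 cm², y = 1.5 cm, Ī = 60.75 cm⁴.
Web: 0.6 × 36, A = 21.6 cm², y = 21 cm, Ī = 2332.8 cm⁴.
Top flange: 27 × 3, A = 81 cm², y = 40.5 cm, Ī = 60.75 cm⁴.
Hole (subtracted): ⌀1.6, A = 2.010619 cm², y = 1.5 cm, Ī = 0.3216991 cm⁴.
Centroid: ȳ = ΣA·y / ΣA = 21.21591 cm.
Transfer each piece to the horizontal centroidal axis using Ī + A·d² with d = y − 21.21591:
  bottom flange: d = -19.71591 cm → contributes +31546.84 cm⁴
  web: d = -0.2159106 cm → contributes +2333.807 cm⁴
  top flange: d = 19.28409 cm → contributes +30182.71 cm⁴
  hole: d = -19.71591 cm → contributes −781.8839 cm⁴
Total I = 63281.48 cm⁴.

I_xx ≈ 6.3281 × 10⁴ cm⁴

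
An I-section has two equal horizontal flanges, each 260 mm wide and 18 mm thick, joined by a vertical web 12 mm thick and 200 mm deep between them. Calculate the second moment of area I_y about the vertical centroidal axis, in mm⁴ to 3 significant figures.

Decompose the section into non-overlapping parts with the origin at the bottom-left of its bounding rectangle.
Bottom flange: 260 × 18, A = 4 680 mm², x = 130 mm, Ī = 26 364 000 mm⁴.
Web: 12 × 200, A = 2 400 mm², x = 130 mm, Ī = 28 800 mm⁴.
Top flange: 260 × 18, A = 4 680 mm², x = 130 mm, Ī = 26 364 000 mm⁴.
By symmetry the centroid is at mid-width, x̄ = 130 mm.
All pieces are centred on the vertical centroidal axis, so I = ΣĪ = 52 756 800 mm⁴.

I_y ≈ 5.28 × 10⁷ mm⁴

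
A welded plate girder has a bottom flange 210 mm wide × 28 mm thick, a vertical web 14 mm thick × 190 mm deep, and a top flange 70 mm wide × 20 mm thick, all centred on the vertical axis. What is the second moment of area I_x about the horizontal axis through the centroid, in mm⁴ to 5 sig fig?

Split into non-overlapping primitives; take the origin at the lower-left of the bounding box.
Bottom plate: 210 × 28, A = 5 880 mm², y = 14 mm, Ī = 384 160 mm⁴.
Web plate: 14 × 190, A = 2 660 mm², y = 123 mm, Ī = 8 002 167 mm⁴.
Top plate: 70 × 20, A = 1 400 mm², y = 228 mm, Ī = 46666.67 mm⁴.
Centroid: ȳ = ΣA·y / ΣA = 73.30986 mm.
Transfer each piece to the horizontal axis through the centroid using Ī + A·d² with d = y − 73.30986:
  bottom plate: d = -59.30986 mm → contributes +21 067 997 mm⁴
  web plate: d = 49.69014 mm → contributes +14 570 000 mm⁴
  top plate: d = 154.6901 mm → contributes +33 547 322 mm⁴
Total I = 69 185 319 mm⁴.

I_x ≈ 6.9185 × 10⁷ mm⁴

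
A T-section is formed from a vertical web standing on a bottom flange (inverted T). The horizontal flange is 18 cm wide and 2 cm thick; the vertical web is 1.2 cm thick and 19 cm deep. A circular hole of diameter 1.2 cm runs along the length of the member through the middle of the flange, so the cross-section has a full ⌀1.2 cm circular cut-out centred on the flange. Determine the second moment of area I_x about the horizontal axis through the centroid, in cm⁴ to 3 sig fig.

Treat the section as a set of non-overlapping primitives; coordinates are from the bounding-box lower-left.
Flange: 18 × 2, A = 36 cm², y = 1 cm, Ī = 12 cm⁴.
Web: 1.2 × 19, A = 22.8 cm², y = 11.5 cm, Ī = 685.9 cm⁴.
Hole (subtracted): ⌀1.2, A = 1.131 cm², y = 1 cm, Ī = 0.10179 cm⁴.
Centroid: ȳ = ΣA·y / ΣA = 5.1513 cm.
Transfer each piece to the horizontal axis through the centroid using Ī + A·d² with d = y − 5.1513:
  flange: d = -4.1513 cm → contributes +632.39 cm⁴
  web: d = 6.3487 cm → contributes +1604.9 cm⁴
  hole: d = -4.1513 cm → contributes −19.592 cm⁴
Total I = 2217.7 cm⁴.

I_x ≈ 2220 cm⁴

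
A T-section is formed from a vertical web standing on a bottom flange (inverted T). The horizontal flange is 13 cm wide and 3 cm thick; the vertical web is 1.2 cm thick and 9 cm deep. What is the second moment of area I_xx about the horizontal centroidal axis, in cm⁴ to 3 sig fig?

Decompose the section into non-overlapping parts with the origin at the bottom-left of its bounding rectangle.
Flange: 13 × 3, A = 39 cm², y = 1.5 cm, Ī = 29.25 cm⁴.
Web: 1.2 × 9, A = 10.8 cm², y = 7.5 cm, Ī = 72.9 cm⁴.
Centroid: ȳ = ΣA·y / ΣA = 2.8012 cm.
Transfer each piece to the horizontal centroidal axis using Ī + A·d² with d = y − 2.8012:
  flange: d = -1.3012 cm → contributes +95.282 cm⁴
  web: d = 4.6988 cm → contributes +311.35 cm⁴
Total I = 406.63 cm⁴.

I_xx ≈ 407 cm⁴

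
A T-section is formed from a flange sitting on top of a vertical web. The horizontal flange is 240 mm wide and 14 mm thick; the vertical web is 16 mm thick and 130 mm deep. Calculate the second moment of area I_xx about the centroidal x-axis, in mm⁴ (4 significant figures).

Treat the section as a set of non-overlapping primitives; coordinates are from the bounding-box lower-left.
Flange: 240 × 14, A = 3 360 mm², y = 137 mm, Ī = 54 880 mm⁴.
Web: 16 × 130, A = 2 080 mm², y = 65 mm, Ī = 2 929 333 mm⁴.
Centroid: ȳ = ΣA·y / ΣA = 109.471 mm.
Transfer each piece to the centroidal x-axis using Ī + A·d² with d = y − 109.471:
  flange: d = 27.5294 mm → contributes +2 601 318 mm⁴
  web: d = -44.4706 mm → contributes +7 042 810 mm⁴
Total I = 9 644 129 mm⁴.

I_xx ≈ 9.644 × 10⁶ mm⁴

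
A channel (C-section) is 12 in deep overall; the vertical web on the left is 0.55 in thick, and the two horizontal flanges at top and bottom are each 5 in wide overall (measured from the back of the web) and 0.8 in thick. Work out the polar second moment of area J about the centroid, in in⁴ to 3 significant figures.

J ≈ 336 in⁴

Treat the section as a set of non-overlapping primitives; coordinates are from the bounding-box lower-left.
Web: 0.55 × 12, A = 6.6 in², y = 6 in, Ī = 79.2 in⁴.
Top flange (beyond web): 4.45 × 0.8, A = 3.56 in², y = 11.6 in, Ī = 0.18987 in⁴.
Bottom flange (beyond web): 4.45 × 0.8, A = 3.56 in², y = 0.4 in, Ī = 0.18987 in⁴.
By symmetry the centroid is at mid-height, ȳ = 6 in.
Transfer each piece to the centroidal x-axis using Ī + A·d² with d = y − 6:
  web: d = 0 in → contributes +79.2 in⁴
  top flange (beyond web): d = 5.6 in → contributes +111.83 in⁴
  bottom flange (beyond web): d = -5.6 in → contributes +111.83 in⁴
Total I = 302.86 in⁴.
For the y-axis: x̄ = 1.5724 in.
Repeating about the centroidal y-axis gives I_y = 33.323 in⁴.
Polar second moment: J = I_x + I_y = 336.19 in⁴.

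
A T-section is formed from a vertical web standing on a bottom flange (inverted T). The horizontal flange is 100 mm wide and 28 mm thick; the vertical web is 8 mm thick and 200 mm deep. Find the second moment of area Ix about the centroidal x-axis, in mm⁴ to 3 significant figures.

Ix ≈ 1.87 × 10⁷ mm⁴

Break the section into simple shapes (no overlaps), measuring from the bottom-left corner of the bounding box.
Flange: 100 × 28, A = 2 800 mm², y = 14 mm, Ī = 182 933 mm⁴.
Web: 8 × 200, A = 1 600 mm², y = 128 mm, Ī = 5 333 333 mm⁴.
Centroid: ȳ = ΣA·y / ΣA = 55.455 mm.
Transfer each piece to the centroidal x-axis using Ī + A·d² with d = y − 55.455:
  flange: d = -41.455 mm → contributes +4 994 675 mm⁴
  web: d = 72.545 mm → contributes +13 753 882 mm⁴
Total I = 18 748 558 mm⁴.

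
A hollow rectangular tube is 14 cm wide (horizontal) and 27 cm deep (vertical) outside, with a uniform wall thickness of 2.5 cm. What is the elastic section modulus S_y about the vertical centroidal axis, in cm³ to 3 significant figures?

Treat the section as a set of non-overlapping primitives; coordinates are from the bounding-box lower-left.
Outer rectangle: 14 × 27, A = 378 cm², x = 7 cm, Ī = 6 174 cm⁴.
Inner void (subtracted): 9 × 22, A = 198 cm², x = 7 cm, Ī = 1336.5 cm⁴.
By symmetry the centroid is at mid-width, x̄ = 7 cm.
All pieces are centred on the vertical centroidal axis, so I = ΣĪ (holes subtracted) = 4837.5 cm⁴.
Extreme fibre distance c = 7 cm; S = I/c = 691.07 cm³.

S_y ≈ 691 cm³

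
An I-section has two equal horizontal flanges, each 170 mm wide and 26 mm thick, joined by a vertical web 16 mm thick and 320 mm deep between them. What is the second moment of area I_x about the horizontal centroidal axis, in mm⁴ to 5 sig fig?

Break the section into simple shapes (no overlaps), measuring from the bottom-left corner of the bounding box.
Bottom flange: 170 × 26, A = 4 420 mm², y = 13 mm, Ī = 248993.3 mm⁴.
Web: 16 × 320, A = 5 120 mm², y = 186 mm, Ī = 43 690 667 mm⁴.
Top flange: 170 × 26, A = 4 420 mm², y = 359 mm, Ī = 248993.3 mm⁴.
By symmetry the centroid is at mid-height, ȳ = 186 mm.
Transfer each piece to the horizontal centroidal axis using Ī + A·d² with d = y − 186:
  bottom flange: d = -173 mm → contributes +132 535 173 mm⁴
  web: d = 0 mm → contributes +43 690 667 mm⁴
  top flange: d = 173 mm → contributes +132 535 173 mm⁴
Total I = 308 761 013 mm⁴.

I_x ≈ 3.0876 × 10⁸ mm⁴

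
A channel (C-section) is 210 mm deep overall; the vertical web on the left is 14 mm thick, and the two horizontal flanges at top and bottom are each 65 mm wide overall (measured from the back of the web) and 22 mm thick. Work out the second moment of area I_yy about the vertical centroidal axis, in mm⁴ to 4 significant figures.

I_yy ≈ 1.879 × 10⁶ mm⁴

Split into non-overlapping primitives; take the origin at the lower-left of the bounding box.
Web: 14 × 210, A = 2 940 mm², x = 7 mm, Ī = 48 020 mm⁴.
Top flange (beyond web): 51 × 22, A = 1 122 mm², x = 39.5 mm, Ī = 243 194 mm⁴.
Bottom flange (beyond web): 51 × 22, A = 1 122 mm², x = 39.5 mm, Ī = 243 194 mm⁴.
Centroid: x̄ = ΣA·x / ΣA = 21.0683 mm.
Transfer each piece to the vertical centroidal axis using Ī + A·d² with d = x − 21.0683:
  web: d = -14.0683 mm → contributes +629 895 mm⁴
  top flange (beyond web): d = 18.4317 mm → contributes +624 368 mm⁴
  bottom flange (beyond web): d = 18.4317 mm → contributes +624 368 mm⁴
Total I = 1 878 632 mm⁴.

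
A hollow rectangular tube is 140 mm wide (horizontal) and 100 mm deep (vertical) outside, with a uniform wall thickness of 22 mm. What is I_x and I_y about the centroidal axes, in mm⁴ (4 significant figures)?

Decompose the section into non-overlapping parts with the origin at the bottom-left of its bounding rectangle.
Outer rectangle: 140 × 100, A = 14 000 mm², y = 50 mm, Ī = 11 666 667 mm⁴.
Inner void (subtracted): 96 × 56, A = 5 376 mm², y = 50 mm, Ī = 1 404 928 mm⁴.
By symmetry the centroid is at mid-height, ȳ = 50 mm.
All pieces are centred on the centroidal x-axis, so I = ΣĪ (holes subtracted) = 10 261 739 mm⁴.
Repeating about the centroidal y-axis gives I_y = 18 737 899 mm⁴.

I_x ≈ 1.026 × 10⁷ mm⁴, I_y ≈ 1.874 × 10⁷ mm⁴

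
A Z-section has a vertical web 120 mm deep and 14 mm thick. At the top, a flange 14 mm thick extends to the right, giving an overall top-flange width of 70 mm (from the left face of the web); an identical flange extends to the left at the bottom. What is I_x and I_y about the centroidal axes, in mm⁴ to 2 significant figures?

Split into non-overlapping primitives; take the origin at the lower-left of the bounding box.
Web: 14 × 120, A = 1 680 mm², y = 60 mm, Ī = 2 016 000 mm⁴.
Top flange (beyond web): 56 × 14, A = 784 mm², y = 113 mm, Ī = 12 805 mm⁴.
Bottom flange (beyond web): 56 × 14, A = 784 mm², y = 7 mm, Ī = 12 805 mm⁴.
Centroid: ȳ = ΣA·y / ΣA = 60 mm.
Transfer each piece to the centroidal x-axis using Ī + A·d² with d = y − 60:
  web: d = 0 mm → contributes +2 016 000 mm⁴
  top flange (beyond web): d = 53 mm → contributes +2 215 061 mm⁴
  bottom flange (beyond web): d = -53 mm → contributes +2 215 061 mm⁴
Total I = 6 446 123 mm⁴.
For the y-axis: x̄ = 63 mm.
Repeating about the centroidal y-axis gives I_y = 2 358 011 mm⁴.

I_x ≈ 6.4 × 10⁶ mm⁴, I_y ≈ 2.4 × 10⁶ mm⁴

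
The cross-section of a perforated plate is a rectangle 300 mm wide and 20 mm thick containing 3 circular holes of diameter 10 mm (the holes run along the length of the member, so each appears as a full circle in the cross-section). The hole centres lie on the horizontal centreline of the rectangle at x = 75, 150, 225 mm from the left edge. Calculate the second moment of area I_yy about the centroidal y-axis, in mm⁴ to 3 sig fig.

Break the section into simple shapes (no overlaps), measuring from the bottom-left corner of the bounding box.
Plate: 300 × 20, A = 6 000 mm², x = 150 mm, Ī = 45 000 000 mm⁴.
Hole 1 (subtracted): ⌀10, A = 78.54 mm², x = 75 mm, Ī = 490.87 mm⁴.
Hole 2 (subtracted): ⌀10, A = 78.54 mm², x = 150 mm, Ī = 490.87 mm⁴.
Hole 3 (subtracted): ⌀10, A = 78.54 mm², x = 225 mm, Ī = 490.87 mm⁴.
By symmetry the centroid is at mid-width, x̄ = 150 mm.
Transfer each piece to the centroidal y-axis using Ī + A·d² with d = x − 150:
  plate: d = 0 mm → contributes +45 000 000 mm⁴
  hole 1: d = -75 mm → contributes −442 277 mm⁴
  hole 2: d = 0 mm → contributes −490.87 mm⁴
  hole 3: d = 75 mm → contributes −442 277 mm⁴
Total I = 44 114 954 mm⁴.

I_yy ≈ 4.41 × 10⁷ mm⁴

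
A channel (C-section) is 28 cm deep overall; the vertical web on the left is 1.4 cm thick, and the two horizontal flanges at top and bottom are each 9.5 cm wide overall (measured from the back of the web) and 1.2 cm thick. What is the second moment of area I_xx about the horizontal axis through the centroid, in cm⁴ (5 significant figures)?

I_xx ≈ 6054.0 cm⁴

Split into non-overlapping primitives; take the origin at the lower-left of the bounding box.
Web: 1.4 × 28, A = 39.2 cm², y = 14 cm, Ī = 2561.067 cm⁴.
Top flange (beyond web): 8.1 × 1.2, A = 9.72 cm², y = 27.4 cm, Ī = 1.1664 cm⁴.
Bottom flange (beyond web): 8.1 × 1.2, A = 9.72 cm², y = 0.6 cm, Ī = 1.1664 cm⁴.
By symmetry the centroid is at mid-height, ȳ = 14 cm.
Transfer each piece to the horizontal axis through the centroid using Ī + A·d² with d = y − 14:
  web: d = 0 cm → contributes +2561.067 cm⁴
  top flange (beyond web): d = 13.4 cm → contributes +1746.49 cm⁴
  bottom flange (beyond web): d = -13.4 cm → contributes +1746.49 cm⁴
Total I = 6054.046 cm⁴.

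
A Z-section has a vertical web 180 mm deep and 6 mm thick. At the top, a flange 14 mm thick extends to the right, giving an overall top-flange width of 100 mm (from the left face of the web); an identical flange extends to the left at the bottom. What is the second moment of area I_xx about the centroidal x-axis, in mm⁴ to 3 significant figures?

I_xx ≈ 2.11 × 10⁷ mm⁴

Split into non-overlapping primitives; take the origin at the lower-left of the bounding box.
Web: 6 × 180, A = 1 080 mm², y = 90 mm, Ī = 2 916 000 mm⁴.
Top flange (beyond web): 94 × 14, A = 1 316 mm², y = 173 mm, Ī = 21 495 mm⁴.
Bottom flange (beyond web): 94 × 14, A = 1 316 mm², y = 7 mm, Ī = 21 495 mm⁴.
Centroid: ȳ = ΣA·y / ΣA = 90 mm.
Transfer each piece to the centroidal x-axis using Ī + A·d² with d = y − 90:
  web: d = 0 mm → contributes +2 916 000 mm⁴
  top flange (beyond web): d = 83 mm → contributes +9 087 419 mm⁴
  bottom flange (beyond web): d = -83 mm → contributes +9 087 419 mm⁴
Total I = 21 090 837 mm⁴.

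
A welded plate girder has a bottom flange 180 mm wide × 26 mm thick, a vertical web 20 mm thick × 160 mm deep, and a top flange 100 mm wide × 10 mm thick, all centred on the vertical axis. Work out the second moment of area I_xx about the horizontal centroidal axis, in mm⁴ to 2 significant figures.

I_xx ≈ 4.1 × 10⁷ mm⁴

Break the section into simple shapes (no overlaps), measuring from the bottom-left corner of the bounding box.
Bottom plate: 180 × 26, A = 4 680 mm², y = 13 mm, Ī = 263 640 mm⁴.
Web plate: 20 × 160, A = 3 200 mm², y = 106 mm, Ī = 6 826 667 mm⁴.
Top plate: 100 × 10, A = 1 000 mm², y = 191 mm, Ī = 8 333 mm⁴.
Centroid: ȳ = ΣA·y / ΣA = 66.56 mm.
Transfer each piece to the horizontal centroidal axis using Ī + A·d² with d = y − 66.56:
  bottom plate: d = -53.56 mm → contributes +13 688 310 mm⁴
  web plate: d = 39.44 mm → contributes +11 804 674 mm⁴
  top plate: d = 124.4 mm → contributes +15 494 006 mm⁴
Total I = 40 986 990 mm⁴.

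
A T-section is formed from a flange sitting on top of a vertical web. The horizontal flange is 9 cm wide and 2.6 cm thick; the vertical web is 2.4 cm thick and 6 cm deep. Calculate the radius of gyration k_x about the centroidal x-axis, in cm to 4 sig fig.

k_x ≈ 2.419 cm

Split into non-overlapping primitives; take the origin at the lower-left of the bounding box.
Flange: 9 × 2.6, A = 23.4 cm², y = 7.3 cm, Ī = 13.182 cm⁴.
Web: 2.4 × 6, A = 14.4 cm², y = 3 cm, Ī = 43.2 cm⁴.
Centroid: ȳ = ΣA·y / ΣA = 5.6619 cm.
Transfer each piece to the centroidal x-axis using Ī + A·d² with d = y − 5.6619:
  flange: d = 1.6381 cm → contributes +75.9725 cm⁴
  web: d = -2.6619 cm → contributes +145.235 cm⁴
Total I = 221.207 cm⁴.
Radius of gyration: k = √(I/A) = √(221.207 / 37.8) = 2.4191 cm.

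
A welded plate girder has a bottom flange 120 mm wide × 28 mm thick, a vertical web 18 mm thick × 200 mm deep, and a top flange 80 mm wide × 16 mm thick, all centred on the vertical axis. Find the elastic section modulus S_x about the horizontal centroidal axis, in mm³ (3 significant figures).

S_x ≈ 4.36 × 10⁵ mm³

Treat the section as a set of non-overlapping primitives; coordinates are from the bounding-box lower-left.
Bottom plate: 120 × 28, A = 3 360 mm², y = 14 mm, Ī = 219 520 mm⁴.
Web plate: 18 × 200, A = 3 600 mm², y = 128 mm, Ī = 12 000 000 mm⁴.
Top plate: 80 × 16, A = 1 280 mm², y = 236 mm, Ī = 27 307 mm⁴.
Centroid: ȳ = ΣA·y / ΣA = 98.291 mm.
Transfer each piece to the horizontal centroidal axis using Ī + A·d² with d = y − 98.291:
  bottom plate: d = -84.291 mm → contributes +24 092 377 mm⁴
  web plate: d = 29.709 mm → contributes +15 177 393 mm⁴
  top plate: d = 137.71 mm → contributes +24 300 838 mm⁴
Total I = 63 570 608 mm⁴.
Extreme fibre distance c = 145.71 mm; S = I/c = 436 285 mm³.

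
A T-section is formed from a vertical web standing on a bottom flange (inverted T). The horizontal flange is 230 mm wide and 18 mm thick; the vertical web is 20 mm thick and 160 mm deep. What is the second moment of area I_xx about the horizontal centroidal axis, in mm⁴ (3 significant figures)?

Decompose the section into non-overlapping parts with the origin at the bottom-left of its bounding rectangle.
Flange: 230 × 18, A = 4 140 mm², y = 9 mm, Ī = 111 780 mm⁴.
Web: 20 × 160, A = 3 200 mm², y = 98 mm, Ī = 6 826 667 mm⁴.
Centroid: ȳ = ΣA·y / ΣA = 47.801 mm.
Transfer each piece to the horizontal centroidal axis using Ī + A·d² with d = y − 47.801:
  flange: d = -38.801 mm → contributes +6 344 652 mm⁴
  web: d = 50.199 mm → contributes +14 890 445 mm⁴
Total I = 21 235 096 mm⁴.

I_xx ≈ 2.12 × 10⁷ mm⁴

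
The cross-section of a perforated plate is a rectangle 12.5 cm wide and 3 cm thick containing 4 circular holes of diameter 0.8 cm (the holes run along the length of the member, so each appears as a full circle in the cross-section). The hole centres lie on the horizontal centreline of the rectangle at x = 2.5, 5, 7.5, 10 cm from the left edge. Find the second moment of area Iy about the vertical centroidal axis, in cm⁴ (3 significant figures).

Iy ≈ 472 cm⁴

Treat the section as a set of non-overlapping primitives; coordinates are from the bounding-box lower-left.
Plate: 12.5 × 3, A = 37.5 cm², x = 6.25 cm, Ī = 488.28 cm⁴.
Hole 1 (subtracted): ⌀0.8, A = 0.50265 cm², x = 2.5 cm, Ī = 0.020106 cm⁴.
Hole 2 (subtracted): ⌀0.8, A = 0.50265 cm², x = 5 cm, Ī = 0.020106 cm⁴.
Hole 3 (subtracted): ⌀0.8, A = 0.50265 cm², x = 7.5 cm, Ī = 0.020106 cm⁴.
Hole 4 (subtracted): ⌀0.8, A = 0.50265 cm², x = 10 cm, Ī = 0.020106 cm⁴.
By symmetry the centroid is at mid-width, x̄ = 6.25 cm.
Transfer each piece to the vertical centroidal axis using Ī + A·d² with d = x − 6.25:
  plate: d = 0 cm → contributes +488.28 cm⁴
  hole 1: d = -3.75 cm → contributes −7.0887 cm⁴
  hole 2: d = -1.25 cm → contributes −0.8055 cm⁴
  hole 3: d = 1.25 cm → contributes −0.8055 cm⁴
  hole 4: d = 3.75 cm → contributes −7.0887 cm⁴
Total I = 472.49 cm⁴.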